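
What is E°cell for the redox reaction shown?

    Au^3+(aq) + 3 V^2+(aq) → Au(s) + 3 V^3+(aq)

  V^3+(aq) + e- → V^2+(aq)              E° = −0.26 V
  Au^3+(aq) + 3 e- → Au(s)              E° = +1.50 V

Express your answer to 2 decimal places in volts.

In the reaction as written, Au^3+(aq) is reduced (cathode) and V^3+(aq) is produced by oxidation at the anode.
E°cell = E°(cathode) − E°(anode) = +1.50 − (−0.26) = +1.76 V.

+1.76 V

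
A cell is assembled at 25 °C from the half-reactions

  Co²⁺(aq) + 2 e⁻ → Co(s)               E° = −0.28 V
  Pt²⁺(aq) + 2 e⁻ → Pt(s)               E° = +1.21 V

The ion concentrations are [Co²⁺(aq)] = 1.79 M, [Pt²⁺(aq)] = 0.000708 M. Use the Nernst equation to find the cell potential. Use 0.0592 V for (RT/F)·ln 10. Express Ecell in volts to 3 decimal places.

The Pt²⁺/Pt couple has the more positive E°, so it is the cathode; Co²⁺/Co is the anode.
E°cell = E°cat − E°an = +1.21 − (−0.28) = +1.49 V; n = 2.
For the overall reaction Pt²⁺(aq) + Co(s) → Pt(s) + Co²⁺(aq), Q = [Co²⁺(aq)] / [Pt²⁺(aq)] = 2.53×10^3, giving log Q = 3.403.
By the Nernst equation, E = +1.49 − (0.0592/2)·(3.403) = +1.389 V.

+1.389 V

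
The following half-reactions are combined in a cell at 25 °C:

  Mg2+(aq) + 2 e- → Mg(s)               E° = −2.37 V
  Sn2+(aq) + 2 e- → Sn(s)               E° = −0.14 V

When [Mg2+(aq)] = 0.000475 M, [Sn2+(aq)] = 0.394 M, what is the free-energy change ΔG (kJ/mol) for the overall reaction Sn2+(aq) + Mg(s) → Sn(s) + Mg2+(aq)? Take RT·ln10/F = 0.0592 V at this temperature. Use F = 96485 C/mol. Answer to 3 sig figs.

−447 kJ/mol

With Sn²⁺/Sn reduced at the cathode, E°cell = −0.14 − (−2.37) = +2.23 V and n = 2.
The reaction quotient is [Mg2+(aq)] / [Sn2+(aq)] = 0.00121; by Nernst, E = +2.23 − (0.0592/2)(−2.919) = +2.3164 V.
Then ΔG = −nFE = −2 × 96485 × +2.3164 J/mol = −447 kJ/mol.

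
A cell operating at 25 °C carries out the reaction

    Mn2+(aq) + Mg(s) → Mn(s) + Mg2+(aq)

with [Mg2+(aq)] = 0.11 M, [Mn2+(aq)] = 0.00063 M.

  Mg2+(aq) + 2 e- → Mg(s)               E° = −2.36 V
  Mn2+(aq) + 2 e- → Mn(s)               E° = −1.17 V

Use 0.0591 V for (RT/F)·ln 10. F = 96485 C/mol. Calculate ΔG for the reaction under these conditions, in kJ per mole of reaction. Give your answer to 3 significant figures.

−217 kJ/mol

With Mn²⁺/Mn reduced at the cathode, E°cell = −1.17 − (−2.36) = +1.19 V and n = 2.
Q = [Mg2+(aq)] / [Mn2+(aq)] = 175, so log Q = 2.242 and E = +1.19 − (0.0591/2)(2.242) = +1.1237 V.
Finally ΔG = −nFE = −(2)(96485 C/mol)(+1.1237 V) = −217 kJ/mol.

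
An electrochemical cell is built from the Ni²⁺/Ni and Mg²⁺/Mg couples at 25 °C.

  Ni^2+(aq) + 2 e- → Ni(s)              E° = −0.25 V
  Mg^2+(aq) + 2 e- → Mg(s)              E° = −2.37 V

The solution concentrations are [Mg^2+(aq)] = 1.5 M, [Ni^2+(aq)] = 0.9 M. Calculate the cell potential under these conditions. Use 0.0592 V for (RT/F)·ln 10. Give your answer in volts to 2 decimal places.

+2.11 V

The Ni²⁺/Ni couple has the more positive E°, so it is the cathode; Mg²⁺/Mg is the anode.
The standard potential is −0.25 − (−2.37) = +2.12 V and the balanced reaction transfers n = 2 electrons.
For the overall reaction Ni^2+(aq) + Mg(s) → Ni(s) + Mg^2+(aq), Q = [Mg^2+(aq)] / [Ni^2+(aq)] = 1.67, giving log Q = 0.222.
By the Nernst equation, E = +2.12 − (0.0592/2)·(0.222) = +2.11 V.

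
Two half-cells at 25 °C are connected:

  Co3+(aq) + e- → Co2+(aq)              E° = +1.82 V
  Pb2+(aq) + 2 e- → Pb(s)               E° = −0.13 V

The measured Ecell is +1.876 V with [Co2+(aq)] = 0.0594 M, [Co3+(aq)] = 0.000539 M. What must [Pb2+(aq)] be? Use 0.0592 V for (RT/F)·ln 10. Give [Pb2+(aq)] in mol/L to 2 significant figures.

0.026 M

With Co³⁺/Co²⁺ at the cathode and Pb²⁺/Pb at the anode, E°cell = +1.82 − (−0.13) = +1.95 V (n = 2).
Since E = E° − (0.0592/n)·log Q, log Q = n(E° − E)/0.0592 = 2.500.
For 2 Co3+(aq) + Pb(s) → 2 Co2+(aq) + Pb2+(aq), the reaction quotient is Q = ([Co2+(aq)]^2·[Pb2+(aq)]) / [Co3+(aq)]^2.
Solving for the unknown gives log [Pb2+(aq)] = −1.584, so [Pb2+(aq)] ≈ 0.026 M.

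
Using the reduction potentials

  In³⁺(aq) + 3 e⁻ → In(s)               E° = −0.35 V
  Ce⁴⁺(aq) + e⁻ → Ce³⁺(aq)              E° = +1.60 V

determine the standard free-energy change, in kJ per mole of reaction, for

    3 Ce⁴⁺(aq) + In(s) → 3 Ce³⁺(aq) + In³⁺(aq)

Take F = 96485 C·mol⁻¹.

−564 kJ/mol

In the reaction as written Ce⁴⁺(aq) is reduced, so the Ce⁴⁺/Ce³⁺ couple is the cathode and In³⁺/In is the anode.
E°cell = +1.60 − (−0.35) = +1.95 V; balancing electrons gives n = 3.
ΔG° = −nFE°cell = −(3)(96485)(+1.95) J/mol = −564 kJ/mol.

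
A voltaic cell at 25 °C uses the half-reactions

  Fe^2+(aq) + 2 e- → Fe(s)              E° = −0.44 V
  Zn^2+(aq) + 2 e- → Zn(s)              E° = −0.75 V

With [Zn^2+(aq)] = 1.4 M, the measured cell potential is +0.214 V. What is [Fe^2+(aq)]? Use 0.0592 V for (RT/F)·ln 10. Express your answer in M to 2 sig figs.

Fe²⁺/Fe is the cathode (higher E°); E°cell = −0.44 − (−0.75) = +0.31 V with n = 2.
From the Nernst equation, log Q = n(E° − E)/0.0592 = 2·(+0.31 − (+0.214))/0.0592 = 3.243.
The balanced reaction is Fe^2+(aq) + Zn(s) → Fe(s) + Zn^2+(aq), so Q = [Zn^2+(aq)] / [Fe^2+(aq)].
Isolating [Fe^2+(aq)] in Q = 10^{3.243} yields log [Fe^2+(aq)] = −3.097, i.e. 0.00080 M.

0.00080 M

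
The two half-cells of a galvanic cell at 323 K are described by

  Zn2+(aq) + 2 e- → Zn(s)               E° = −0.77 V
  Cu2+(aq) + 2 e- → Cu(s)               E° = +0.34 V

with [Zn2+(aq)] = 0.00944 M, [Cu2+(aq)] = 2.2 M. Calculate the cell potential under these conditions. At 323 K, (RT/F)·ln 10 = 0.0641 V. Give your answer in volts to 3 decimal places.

Since E°(Cu²⁺/Cu) > E°(Zn²⁺/Zn), Cu²⁺/Cu serves as the cathode.
The standard potential is +0.34 − (−0.77) = +1.11 V and the balanced reaction transfers n = 2 electrons.
The balanced reaction is Cu2+(aq) + Zn(s) → Cu(s) + Zn2+(aq), so Q = [Zn2+(aq)] / [Cu2+(aq)] = 0.00429 and log Q = −2.367.
E = E° − (0.0641/n)·log Q = +1.11 − (0.0641/2)(−2.367) = +1.186 V.

+1.186 V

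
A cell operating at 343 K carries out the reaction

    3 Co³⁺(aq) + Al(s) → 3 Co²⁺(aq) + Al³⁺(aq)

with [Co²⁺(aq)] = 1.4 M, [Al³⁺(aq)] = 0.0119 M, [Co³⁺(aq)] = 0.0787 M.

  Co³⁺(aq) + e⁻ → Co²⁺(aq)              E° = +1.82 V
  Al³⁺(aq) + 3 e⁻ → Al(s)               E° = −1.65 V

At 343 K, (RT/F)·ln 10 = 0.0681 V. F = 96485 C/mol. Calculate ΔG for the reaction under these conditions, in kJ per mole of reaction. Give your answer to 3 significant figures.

The standard cell potential is +1.82 − (−1.65) = +3.47 V, with n = 3 electrons in the balanced equation.
Q = ([Co²⁺(aq)]^3·[Al³⁺(aq)]) / [Co³⁺(aq)]^3 = 67, so log Q = 1.826 and E = +3.47 − (0.0681/3)(1.826) = +3.4285 V.
Finally ΔG = −nFE = −(3)(96485 C/mol)(+3.4285 V) = −992 kJ/mol.

−992 kJ/mol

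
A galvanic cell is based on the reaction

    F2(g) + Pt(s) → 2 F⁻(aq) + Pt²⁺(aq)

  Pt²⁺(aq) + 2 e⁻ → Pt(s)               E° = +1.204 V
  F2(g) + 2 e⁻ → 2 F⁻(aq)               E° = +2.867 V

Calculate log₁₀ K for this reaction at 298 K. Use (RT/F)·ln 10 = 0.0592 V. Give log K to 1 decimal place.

The F₂/F⁻ couple is reduced (cathode); E°cell = +2.867 − (+1.204) = +1.663 V with n = 2.
At equilibrium E = 0, so log K = nE°cell / 0.0592 = (2)(+1.663) / 0.0592 = 56.2.

log K = 56.2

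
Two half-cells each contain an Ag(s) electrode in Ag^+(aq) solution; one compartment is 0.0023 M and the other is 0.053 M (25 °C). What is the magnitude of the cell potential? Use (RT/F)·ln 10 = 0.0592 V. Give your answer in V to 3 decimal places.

For a concentration cell E°cell = 0, since both electrodes use the same couple.
The compartment with the higher Ag^+(aq) concentration (0.053 M) acts as the cathode; ions are reduced there and produced at the dilute (0.0023 M) anode.
With n = 1, Ecell = −(0.0592/1)·log([dilute]/[conc]) = −(0.0592/1)·log(0.0023/0.053) = +0.081 V.

0.081 V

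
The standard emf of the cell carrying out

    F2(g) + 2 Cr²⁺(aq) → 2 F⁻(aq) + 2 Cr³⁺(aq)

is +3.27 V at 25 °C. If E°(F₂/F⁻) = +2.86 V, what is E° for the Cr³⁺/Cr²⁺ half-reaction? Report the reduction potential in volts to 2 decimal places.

−0.41 V

In the reaction as written the F₂/F⁻ couple is reduced (cathode) and Cr³⁺/Cr²⁺ is oxidized (anode), so E°cell = E°(F₂/F⁻) − E°(Cr³⁺/Cr²⁺).
E°(Cr³⁺/Cr²⁺) = E°(cathode) − E°cell = +2.86 − (+3.27) = −0.41 V.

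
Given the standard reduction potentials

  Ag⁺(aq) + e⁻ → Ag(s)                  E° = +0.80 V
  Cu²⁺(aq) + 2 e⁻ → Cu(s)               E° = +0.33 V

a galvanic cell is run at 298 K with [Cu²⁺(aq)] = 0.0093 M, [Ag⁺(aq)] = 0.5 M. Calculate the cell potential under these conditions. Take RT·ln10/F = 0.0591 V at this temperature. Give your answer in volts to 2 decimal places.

+0.51 V

The Ag⁺/Ag couple has the more positive E°, so it is the cathode; Cu²⁺/Cu is the anode.
E°cell = +0.80 − (+0.33) = +0.47 V, with n = 2 electrons transferred.
Balancing gives 2 Ag⁺(aq) + Cu(s) → 2 Ag(s) + Cu²⁺(aq); hence Q = [Cu²⁺(aq)] / [Ag⁺(aq)]^2 = 0.0372 (log Q = −1.429).
Applying E = E° − (RT ln10/nF)·log Q gives +0.47 − (0.0591/2)(−1.429) = +0.51 V.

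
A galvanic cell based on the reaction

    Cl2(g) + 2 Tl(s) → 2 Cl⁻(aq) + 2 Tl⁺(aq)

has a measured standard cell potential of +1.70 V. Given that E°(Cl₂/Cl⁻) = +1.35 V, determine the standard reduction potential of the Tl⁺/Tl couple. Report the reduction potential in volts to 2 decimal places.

In the reaction as written the Cl₂/Cl⁻ couple is reduced (cathode) and Tl⁺/Tl is oxidized (anode), so E°cell = E°(Cl₂/Cl⁻) − E°(Tl⁺/Tl).
E°(Tl⁺/Tl) = E°(cathode) − E°cell = +1.35 − (+1.70) = −0.35 V.

−0.35 V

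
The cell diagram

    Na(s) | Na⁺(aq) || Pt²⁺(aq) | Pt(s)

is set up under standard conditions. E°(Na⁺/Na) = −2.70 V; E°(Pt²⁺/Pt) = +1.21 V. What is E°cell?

+3.91 V

By convention the left-hand electrode in cell notation is the anode (oxidation) and the right-hand electrode is the cathode (reduction).
E°cell = E°(right) − E°(left) = +1.21 − (−2.70) = +3.91 V.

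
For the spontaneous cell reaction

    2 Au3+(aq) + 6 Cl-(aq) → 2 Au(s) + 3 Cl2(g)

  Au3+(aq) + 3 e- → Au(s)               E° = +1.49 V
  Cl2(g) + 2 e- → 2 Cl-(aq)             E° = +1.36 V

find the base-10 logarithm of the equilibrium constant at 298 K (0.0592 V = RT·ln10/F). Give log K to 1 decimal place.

The Au³⁺/Au couple is reduced (cathode); E°cell = +1.49 − (+1.36) = +0.13 V with n = 6.
At equilibrium E = 0, so log K = nE°cell / 0.0592 = (6)(+0.13) / 0.0592 = 13.2.

log K = 13.2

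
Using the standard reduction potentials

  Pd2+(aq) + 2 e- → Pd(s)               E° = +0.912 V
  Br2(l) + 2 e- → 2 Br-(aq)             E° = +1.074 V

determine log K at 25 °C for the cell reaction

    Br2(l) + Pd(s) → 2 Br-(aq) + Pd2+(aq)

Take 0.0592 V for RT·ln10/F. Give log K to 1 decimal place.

The Br₂/Br⁻ couple is reduced (cathode); E°cell = +1.074 − (+0.912) = +0.162 V with n = 2.
At equilibrium E = 0, so log K = nE°cell / 0.0592 = (2)(+0.162) / 0.0592 = 5.5.

log K = 5.5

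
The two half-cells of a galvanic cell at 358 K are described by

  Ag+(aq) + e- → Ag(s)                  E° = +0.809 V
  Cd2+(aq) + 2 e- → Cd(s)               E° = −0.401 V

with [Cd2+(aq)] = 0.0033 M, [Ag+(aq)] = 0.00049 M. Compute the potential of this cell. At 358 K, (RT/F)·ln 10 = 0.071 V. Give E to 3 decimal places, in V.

+1.063 V

The Ag⁺/Ag couple has the more positive E°, so it is the cathode; Cd²⁺/Cd is the anode.
The standard potential is +0.809 − (−0.401) = +1.210 V and the balanced reaction transfers n = 2 electrons.
For the overall reaction 2 Ag+(aq) + Cd(s) → 2 Ag(s) + Cd2+(aq), Q = [Cd2+(aq)] / [Ag+(aq)]^2 = 1.37×10^4, giving log Q = 4.138.
By the Nernst equation, E = +1.210 − (0.071/2)·(4.138) = +1.063 V.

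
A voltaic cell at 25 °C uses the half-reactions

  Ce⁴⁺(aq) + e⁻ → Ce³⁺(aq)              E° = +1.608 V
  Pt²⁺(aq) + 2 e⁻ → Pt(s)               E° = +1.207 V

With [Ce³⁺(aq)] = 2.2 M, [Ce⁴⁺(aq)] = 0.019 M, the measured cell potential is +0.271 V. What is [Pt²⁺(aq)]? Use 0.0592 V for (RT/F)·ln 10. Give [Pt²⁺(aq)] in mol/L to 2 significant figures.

1.8 M

With Ce⁴⁺/Ce³⁺ at the cathode and Pt²⁺/Pt at the anode, E°cell = +1.608 − (+1.207) = +0.401 V (n = 2).
Since E = E° − (0.0592/n)·log Q, log Q = n(E° − E)/0.0592 = 4.392.
Balancing electrons gives 2 Ce⁴⁺(aq) + Pt(s) → 2 Ce³⁺(aq) + Pt²⁺(aq); thus Q = ([Ce³⁺(aq)]^2·[Pt²⁺(aq)]) / [Ce⁴⁺(aq)]^2.
Substituting the known concentrations and solving, log [Pt²⁺(aq)] = 0.265 and [Pt²⁺(aq)] = 1.8 M.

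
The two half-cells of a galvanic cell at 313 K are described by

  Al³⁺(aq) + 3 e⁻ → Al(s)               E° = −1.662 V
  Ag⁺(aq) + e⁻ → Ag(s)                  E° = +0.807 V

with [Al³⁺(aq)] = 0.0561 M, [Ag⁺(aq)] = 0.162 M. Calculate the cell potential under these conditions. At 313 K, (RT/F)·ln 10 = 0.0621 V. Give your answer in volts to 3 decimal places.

+2.446 V

Since E°(Ag⁺/Ag) > E°(Al³⁺/Al), Ag⁺/Ag serves as the cathode.
E°cell = E°cat − E°an = +0.807 − (−1.662) = +2.469 V; n = 3.
Balancing gives 3 Ag⁺(aq) + Al(s) → 3 Ag(s) + Al³⁺(aq); hence Q = [Al³⁺(aq)] / [Ag⁺(aq)]^3 = 13.2 (log Q = 1.120).
E = E° − (0.0621/n)·log Q = +2.469 − (0.0621/3)(1.120) = +2.446 V.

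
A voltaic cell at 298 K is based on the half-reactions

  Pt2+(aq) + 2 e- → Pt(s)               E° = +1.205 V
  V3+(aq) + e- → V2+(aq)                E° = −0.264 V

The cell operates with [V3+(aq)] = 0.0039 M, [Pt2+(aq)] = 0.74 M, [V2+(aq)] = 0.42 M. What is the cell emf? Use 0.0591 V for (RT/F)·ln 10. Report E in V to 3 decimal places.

Pt²⁺/Pt is reduced (cathode, E° = +1.205 V) and V³⁺/V²⁺ is oxidized (anode).
The standard potential is +1.205 − (−0.264) = +1.469 V and the balanced reaction transfers n = 2 electrons.
Balancing gives Pt2+(aq) + 2 V2+(aq) → Pt(s) + 2 V3+(aq); hence Q = [V3+(aq)]^2 / ([Pt2+(aq)]·[V2+(aq)]^2) = 0.000117 (log Q = −3.934).
Applying E = E° − (RT ln10/nF)·log Q gives +1.469 − (0.0591/2)(−3.934) = +1.585 V.

+1.585 V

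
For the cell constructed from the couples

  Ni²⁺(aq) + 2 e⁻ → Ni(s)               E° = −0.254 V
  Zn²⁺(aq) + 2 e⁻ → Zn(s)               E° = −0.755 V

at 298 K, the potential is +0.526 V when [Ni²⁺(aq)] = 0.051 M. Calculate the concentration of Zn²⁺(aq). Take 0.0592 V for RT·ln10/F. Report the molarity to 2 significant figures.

0.0073 M

The Ni²⁺/Ni couple has the larger reduction potential, so it is the cathode: E°cell = −0.254 − (−0.755) = +0.501 V and n = 2.
From the Nernst equation, log Q = n(E° − E)/0.0592 = 2·(+0.501 − (+0.526))/0.0592 = −0.845.
The balanced reaction is Ni²⁺(aq) + Zn(s) → Ni(s) + Zn²⁺(aq), so Q = [Zn²⁺(aq)] / [Ni²⁺(aq)].
Isolating [Zn²⁺(aq)] in Q = 10^{−0.845} yields log [Zn²⁺(aq)] = −2.137, i.e. 0.0073 M.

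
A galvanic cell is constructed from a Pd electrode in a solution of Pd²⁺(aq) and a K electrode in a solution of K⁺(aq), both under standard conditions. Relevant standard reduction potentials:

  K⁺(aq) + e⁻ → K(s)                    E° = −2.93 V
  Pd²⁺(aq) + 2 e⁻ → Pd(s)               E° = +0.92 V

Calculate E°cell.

+3.85 V

Of the two couples in this cell, the one with the more positive reduction potential is reduced at the cathode: here that is Pd²⁺/Pd (+0.92 V); K⁺/K (−2.93 V) is the anode.
E°cell = E°(cathode) − E°(anode) = +0.92 − (−2.93) = +3.85 V.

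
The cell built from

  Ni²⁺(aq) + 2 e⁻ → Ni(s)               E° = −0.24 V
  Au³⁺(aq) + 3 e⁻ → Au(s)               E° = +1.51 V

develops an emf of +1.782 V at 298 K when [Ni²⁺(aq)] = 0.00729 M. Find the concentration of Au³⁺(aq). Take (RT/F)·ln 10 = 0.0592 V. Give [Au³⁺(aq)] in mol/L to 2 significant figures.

The Au³⁺/Au couple has the larger reduction potential, so it is the cathode: E°cell = +1.51 − (−0.24) = +1.75 V and n = 6.
Rearranging E = E° − (0.0592/n)·log Q gives log Q = 6(+1.75 − (+1.782))/0.0592 = −3.243.
For 2 Au³⁺(aq) + 3 Ni(s) → 2 Au(s) + 3 Ni²⁺(aq), the reaction quotient is Q = [Ni²⁺(aq)]^3 / [Au³⁺(aq)]^2.
Solving for the unknown gives log [Au³⁺(aq)] = −1.584, so [Au³⁺(aq)] ≈ 0.026 M.

0.026 M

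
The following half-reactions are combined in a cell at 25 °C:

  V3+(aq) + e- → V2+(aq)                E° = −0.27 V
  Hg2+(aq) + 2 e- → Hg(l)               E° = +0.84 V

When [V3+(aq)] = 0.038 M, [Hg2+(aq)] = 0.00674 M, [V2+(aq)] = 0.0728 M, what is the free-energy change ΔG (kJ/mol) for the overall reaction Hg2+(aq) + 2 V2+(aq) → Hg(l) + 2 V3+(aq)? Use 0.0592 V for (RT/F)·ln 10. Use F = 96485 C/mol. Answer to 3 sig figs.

−205 kJ/mol

The standard cell potential is +0.84 − (−0.27) = +1.11 V, with n = 2 electrons in the balanced equation.
The reaction quotient is [V3+(aq)]^2 / ([Hg2+(aq)]·[V2+(aq)]^2) = 40.4; by Nernst, E = +1.11 − (0.0592/2)(1.607) = +1.0624 V.
Finally ΔG = −nFE = −(2)(96485 C/mol)(+1.0624 V) = −205 kJ/mol.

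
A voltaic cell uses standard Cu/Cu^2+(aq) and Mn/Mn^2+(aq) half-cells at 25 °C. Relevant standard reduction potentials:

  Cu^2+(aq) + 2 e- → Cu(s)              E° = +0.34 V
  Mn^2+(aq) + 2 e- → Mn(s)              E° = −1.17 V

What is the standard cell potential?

Of the two couples in this cell, the one with the more positive reduction potential is reduced at the cathode: here that is Cu²⁺/Cu (+0.34 V); Mn²⁺/Mn (−1.17 V) is the anode.
E°cell = E°(cathode) − E°(anode) = +0.34 − (−1.17) = +1.51 V.

+1.51 V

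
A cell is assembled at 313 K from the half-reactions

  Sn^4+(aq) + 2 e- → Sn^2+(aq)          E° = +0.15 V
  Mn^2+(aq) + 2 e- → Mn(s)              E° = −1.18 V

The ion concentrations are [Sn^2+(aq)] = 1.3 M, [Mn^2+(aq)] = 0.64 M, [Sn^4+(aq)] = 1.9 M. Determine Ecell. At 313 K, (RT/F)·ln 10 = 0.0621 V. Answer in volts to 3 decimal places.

+1.341 V

Since E°(Sn⁴⁺/Sn²⁺) > E°(Mn²⁺/Mn), Sn⁴⁺/Sn²⁺ serves as the cathode.
E°cell = E°cat − E°an = +0.15 − (−1.18) = +1.33 V; n = 2.
Balancing gives Sn^4+(aq) + Mn(s) → Sn^2+(aq) + Mn^2+(aq); hence Q = ([Sn^2+(aq)]·[Mn^2+(aq)]) / [Sn^4+(aq)] = 0.438 (log Q = −0.359).
Applying E = E° − (RT ln10/nF)·log Q gives +1.33 − (0.0621/2)(−0.359) = +1.341 V.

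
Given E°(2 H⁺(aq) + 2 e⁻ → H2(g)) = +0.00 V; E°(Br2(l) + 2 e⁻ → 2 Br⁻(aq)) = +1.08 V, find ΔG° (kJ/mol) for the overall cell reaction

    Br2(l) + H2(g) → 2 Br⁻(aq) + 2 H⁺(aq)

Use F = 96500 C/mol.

−208 kJ/mol

In the reaction as written Br2(l) is reduced, so the Br₂/Br⁻ couple is the cathode and 2H⁺/H₂ is the anode.
E°cell = +1.08 − (+0.00) = +1.08 V; balancing electrons gives n = 2.
ΔG° = −nFE°cell = −(2)(96500)(+1.08) J/mol = −208 kJ/mol.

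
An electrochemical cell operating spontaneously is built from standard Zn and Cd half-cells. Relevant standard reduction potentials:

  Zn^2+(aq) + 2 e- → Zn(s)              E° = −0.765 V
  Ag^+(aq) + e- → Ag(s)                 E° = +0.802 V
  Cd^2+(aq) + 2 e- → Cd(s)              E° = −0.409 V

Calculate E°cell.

Of the two couples in this cell, the one with the more positive reduction potential is reduced at the cathode: here that is Cd²⁺/Cd (−0.409 V); Zn²⁺/Zn (−0.765 V) is the anode.
E°cell = E°(cathode) − E°(anode) = −0.409 − (−0.765) = +0.356 V.

+0.356 V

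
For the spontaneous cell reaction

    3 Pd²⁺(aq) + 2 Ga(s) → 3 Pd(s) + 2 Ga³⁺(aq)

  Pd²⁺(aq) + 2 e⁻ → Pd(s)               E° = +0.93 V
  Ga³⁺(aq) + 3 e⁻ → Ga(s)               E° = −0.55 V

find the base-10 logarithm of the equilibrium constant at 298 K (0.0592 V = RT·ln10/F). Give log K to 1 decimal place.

log K = 150.0

The Pd²⁺/Pd couple is reduced (cathode); E°cell = +0.93 − (−0.55) = +1.48 V with n = 6.
At equilibrium E = 0, so log K = nE°cell / 0.0592 = (6)(+1.48) / 0.0592 = 150.0.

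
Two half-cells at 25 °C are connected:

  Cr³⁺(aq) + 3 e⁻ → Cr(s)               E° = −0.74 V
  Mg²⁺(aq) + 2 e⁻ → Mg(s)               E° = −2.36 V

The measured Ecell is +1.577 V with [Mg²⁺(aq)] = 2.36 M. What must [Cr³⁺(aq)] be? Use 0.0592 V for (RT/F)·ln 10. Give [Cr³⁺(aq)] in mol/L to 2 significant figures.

The Cr³⁺/Cr couple has the larger reduction potential, so it is the cathode: E°cell = −0.74 − (−2.36) = +1.62 V and n = 6.
From the Nernst equation, log Q = n(E° − E)/0.0592 = 6·(+1.62 − (+1.577))/0.0592 = 4.358.
The balanced reaction is 2 Cr³⁺(aq) + 3 Mg(s) → 2 Cr(s) + 3 Mg²⁺(aq), so Q = [Mg²⁺(aq)]^3 / [Cr³⁺(aq)]^2.
Solving for the unknown gives log [Cr³⁺(aq)] = −1.620, so [Cr³⁺(aq)] ≈ 0.024 M.

0.024 M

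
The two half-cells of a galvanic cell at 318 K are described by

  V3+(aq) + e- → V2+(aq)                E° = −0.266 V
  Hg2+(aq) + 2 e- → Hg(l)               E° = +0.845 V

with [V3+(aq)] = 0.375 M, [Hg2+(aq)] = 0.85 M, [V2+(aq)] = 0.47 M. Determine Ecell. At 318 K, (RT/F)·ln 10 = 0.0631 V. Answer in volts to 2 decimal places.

The Hg²⁺/Hg couple has the more positive E°, so it is the cathode; V³⁺/V²⁺ is the anode.
The standard potential is +0.845 − (−0.266) = +1.111 V and the balanced reaction transfers n = 2 electrons.
The balanced reaction is Hg2+(aq) + 2 V2+(aq) → Hg(l) + 2 V3+(aq), so Q = [V3+(aq)]^2 / ([Hg2+(aq)]·[V2+(aq)]^2) = 0.749 and log Q = −0.126.
E = E° − (0.0631/n)·log Q = +1.111 − (0.0631/2)(−0.126) = +1.11 V.

+1.11 V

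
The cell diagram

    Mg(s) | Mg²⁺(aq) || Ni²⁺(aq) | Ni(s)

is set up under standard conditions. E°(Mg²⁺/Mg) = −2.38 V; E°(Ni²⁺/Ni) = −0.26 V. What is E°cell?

By convention the left-hand electrode in cell notation is the anode (oxidation) and the right-hand electrode is the cathode (reduction).
E°cell = E°(right) − E°(left) = −0.26 − (−2.38) = +2.12 V.

+2.12 V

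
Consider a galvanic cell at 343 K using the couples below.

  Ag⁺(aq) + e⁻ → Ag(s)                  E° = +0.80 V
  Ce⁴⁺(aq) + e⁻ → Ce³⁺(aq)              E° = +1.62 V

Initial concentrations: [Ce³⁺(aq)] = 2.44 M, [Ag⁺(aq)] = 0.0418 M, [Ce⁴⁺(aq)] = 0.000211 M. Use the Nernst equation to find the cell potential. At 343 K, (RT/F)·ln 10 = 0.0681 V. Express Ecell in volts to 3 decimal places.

The Ce⁴⁺/Ce³⁺ couple has the more positive E°, so it is the cathode; Ag⁺/Ag is the anode.
E°cell = E°cat − E°an = +1.62 − (+0.80) = +0.82 V; n = 1.
For the overall reaction Ce⁴⁺(aq) + Ag(s) → Ce³⁺(aq) + Ag⁺(aq), Q = ([Ce³⁺(aq)]·[Ag⁺(aq)]) / [Ce⁴⁺(aq)] = 483, giving log Q = 2.684.
By the Nernst equation, E = +0.82 − (0.0681/1)·(2.684) = +0.637 V.

+0.637 V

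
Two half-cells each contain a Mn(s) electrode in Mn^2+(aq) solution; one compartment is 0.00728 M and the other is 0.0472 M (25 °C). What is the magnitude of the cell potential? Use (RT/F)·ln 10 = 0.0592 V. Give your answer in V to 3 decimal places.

0.024 V

For a concentration cell E°cell = 0, since both electrodes use the same couple.
The compartment with the higher Mn^2+(aq) concentration (0.0472 M) acts as the cathode; ions are reduced there and produced at the dilute (0.00728 M) anode.
With n = 2, Ecell = −(0.0592/2)·log([dilute]/[conc]) = −(0.0592/2)·log(0.00728/0.0472) = +0.024 V.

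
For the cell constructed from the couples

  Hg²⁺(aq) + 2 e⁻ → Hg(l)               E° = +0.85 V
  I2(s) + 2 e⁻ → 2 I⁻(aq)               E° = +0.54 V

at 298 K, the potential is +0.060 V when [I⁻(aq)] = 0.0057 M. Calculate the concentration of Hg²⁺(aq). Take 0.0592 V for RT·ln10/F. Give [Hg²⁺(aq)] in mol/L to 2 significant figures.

With Hg²⁺/Hg at the cathode and I₂/I⁻ at the anode, E°cell = +0.85 − (+0.54) = +0.31 V (n = 2).
Since E = E° − (0.0592/n)·log Q, log Q = n(E° − E)/0.0592 = 8.446.
Balancing electrons gives Hg²⁺(aq) + 2 I⁻(aq) → Hg(l) + I2(s); thus Q = 1 / ([Hg²⁺(aq)]·[I⁻(aq)]^2).
Substituting the known concentrations and solving, log [Hg²⁺(aq)] = −3.958 and [Hg²⁺(aq)] = 0.00011 M.

0.00011 M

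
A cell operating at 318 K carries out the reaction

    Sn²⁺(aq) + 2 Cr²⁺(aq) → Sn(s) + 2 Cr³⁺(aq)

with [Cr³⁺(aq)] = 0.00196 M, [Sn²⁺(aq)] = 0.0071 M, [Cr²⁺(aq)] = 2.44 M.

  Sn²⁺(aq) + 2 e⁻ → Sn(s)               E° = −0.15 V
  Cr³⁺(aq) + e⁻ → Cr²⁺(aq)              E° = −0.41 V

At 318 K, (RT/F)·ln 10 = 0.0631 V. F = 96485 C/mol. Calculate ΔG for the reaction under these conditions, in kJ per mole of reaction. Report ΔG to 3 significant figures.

With Sn²⁺/Sn reduced at the cathode, E°cell = −0.15 − (−0.41) = +0.26 V and n = 2.
Here Q = [Cr³⁺(aq)]^2 / ([Sn²⁺(aq)]·[Cr²⁺(aq)]^2) = 9.09×10^−5 (log Q = −4.042), giving E = +0.26 − (0.0631/2)·(−4.042) = +0.3875 V.
Then ΔG = −nFE = −2 × 96485 × +0.3875 J/mol = −74.8 kJ/mol.

−74.8 kJ/mol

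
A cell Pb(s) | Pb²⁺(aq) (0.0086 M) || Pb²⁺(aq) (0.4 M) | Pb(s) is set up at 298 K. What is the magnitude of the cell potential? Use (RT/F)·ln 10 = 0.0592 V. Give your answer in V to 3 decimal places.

For a concentration cell E°cell = 0, since both electrodes use the same couple.
The compartment with the higher Pb²⁺(aq) concentration (0.4 M) acts as the cathode; ions are reduced there and produced at the dilute (0.0086 M) anode.
With n = 2, Ecell = −(0.0592/2)·log([dilute]/[conc]) = −(0.0592/2)·log(0.0086/0.4) = +0.049 V.

0.049 V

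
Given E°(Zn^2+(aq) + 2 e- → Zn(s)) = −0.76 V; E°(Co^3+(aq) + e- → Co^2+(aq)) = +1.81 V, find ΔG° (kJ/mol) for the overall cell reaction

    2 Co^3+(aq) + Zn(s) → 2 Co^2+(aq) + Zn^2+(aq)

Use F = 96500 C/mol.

In the reaction as written Co^3+(aq) is reduced, so the Co³⁺/Co²⁺ couple is the cathode and Zn²⁺/Zn is the anode.
E°cell = +1.81 − (−0.76) = +2.57 V; balancing electrons gives n = 2.
ΔG° = −nFE°cell = −(2)(96500)(+2.57) J/mol = −496 kJ/mol.

−496 kJ/mol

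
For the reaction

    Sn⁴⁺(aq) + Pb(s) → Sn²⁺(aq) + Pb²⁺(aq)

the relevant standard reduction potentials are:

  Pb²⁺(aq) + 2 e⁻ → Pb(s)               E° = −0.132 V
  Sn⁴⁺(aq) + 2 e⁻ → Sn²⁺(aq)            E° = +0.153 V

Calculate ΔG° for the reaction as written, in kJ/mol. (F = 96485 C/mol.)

−55.0 kJ/mol

In the reaction as written Sn⁴⁺(aq) is reduced, so the Sn⁴⁺/Sn²⁺ couple is the cathode and Pb²⁺/Pb is the anode.
E°cell = +0.153 − (−0.132) = +0.285 V; balancing electrons gives n = 2.
ΔG° = −nFE°cell = −(2)(96485)(+0.285) J/mol = −55.0 kJ/mol.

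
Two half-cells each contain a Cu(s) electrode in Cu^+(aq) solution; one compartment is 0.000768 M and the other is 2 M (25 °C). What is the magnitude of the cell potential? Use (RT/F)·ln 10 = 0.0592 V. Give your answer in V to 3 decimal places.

For a concentration cell E°cell = 0, since both electrodes use the same couple.
The compartment with the higher Cu^+(aq) concentration (2 M) acts as the cathode; ions are reduced there and produced at the dilute (0.000768 M) anode.
With n = 1, Ecell = −(0.0592/1)·log([dilute]/[conc]) = −(0.0592/1)·log(0.000768/2) = +0.202 V.

0.202 V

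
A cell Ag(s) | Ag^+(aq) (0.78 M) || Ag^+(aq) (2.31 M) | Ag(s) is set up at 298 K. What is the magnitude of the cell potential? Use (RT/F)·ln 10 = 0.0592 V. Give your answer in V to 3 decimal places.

0.028 V

For a concentration cell E°cell = 0, since both electrodes use the same couple.
The compartment with the higher Ag^+(aq) concentration (2.31 M) acts as the cathode; ions are reduced there and produced at the dilute (0.78 M) anode.
With n = 1, Ecell = −(0.0592/1)·log([dilute]/[conc]) = −(0.0592/1)·log(0.78/2.31) = +0.028 V.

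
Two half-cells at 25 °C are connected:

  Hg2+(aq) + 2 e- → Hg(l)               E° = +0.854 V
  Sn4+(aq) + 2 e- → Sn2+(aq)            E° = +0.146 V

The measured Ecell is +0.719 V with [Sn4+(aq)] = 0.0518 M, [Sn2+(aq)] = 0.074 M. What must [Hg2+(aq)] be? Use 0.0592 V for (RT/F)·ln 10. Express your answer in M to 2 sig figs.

1.6 M

The Hg²⁺/Hg couple has the larger reduction potential, so it is the cathode: E°cell = +0.854 − (+0.146) = +0.708 V and n = 2.
Since E = E° − (0.0592/n)·log Q, log Q = n(E° − E)/0.0592 = −0.372.
Balancing electrons gives Hg2+(aq) + Sn2+(aq) → Hg(l) + Sn4+(aq); thus Q = [Sn4+(aq)] / ([Hg2+(aq)]·[Sn2+(aq)]).
Solving for the unknown gives log [Hg2+(aq)] = 0.217, so [Hg2+(aq)] ≈ 1.6 M.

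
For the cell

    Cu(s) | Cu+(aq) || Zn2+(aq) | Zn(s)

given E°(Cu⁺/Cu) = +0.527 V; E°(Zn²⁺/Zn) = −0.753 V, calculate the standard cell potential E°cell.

By convention the left-hand electrode in cell notation is the anode (oxidation) and the right-hand electrode is the cathode (reduction).
E°cell = E°(right) − E°(left) = −0.753 − (+0.527) = −1.280 V.
The negative sign shows that, as written, the cell would require an external voltage to drive the reaction.

−1.280 V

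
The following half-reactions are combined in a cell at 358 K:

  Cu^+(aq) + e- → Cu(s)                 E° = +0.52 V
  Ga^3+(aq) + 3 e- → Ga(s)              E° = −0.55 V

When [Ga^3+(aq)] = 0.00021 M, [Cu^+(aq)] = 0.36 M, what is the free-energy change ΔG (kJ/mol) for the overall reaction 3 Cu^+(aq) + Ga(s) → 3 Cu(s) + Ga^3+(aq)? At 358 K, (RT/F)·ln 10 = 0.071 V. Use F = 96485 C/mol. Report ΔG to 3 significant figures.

−326 kJ/mol

With Cu⁺/Cu reduced at the cathode, E°cell = +0.52 − (−0.55) = +1.07 V and n = 3.
Q = [Ga^3+(aq)] / [Cu^+(aq)]^3 = 0.0045, so log Q = −2.347 and E = +1.07 − (0.071/3)(−2.347) = +1.1255 V.
ΔG = −nFE = −(3)(96485)(+1.1255) J/mol = −326 kJ/mol.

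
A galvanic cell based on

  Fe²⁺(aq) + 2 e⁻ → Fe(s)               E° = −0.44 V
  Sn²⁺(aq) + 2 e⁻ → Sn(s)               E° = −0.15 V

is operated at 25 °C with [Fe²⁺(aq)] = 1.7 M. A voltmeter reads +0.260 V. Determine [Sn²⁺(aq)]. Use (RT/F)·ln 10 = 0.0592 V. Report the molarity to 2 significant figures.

Sn²⁺/Sn is the cathode (higher E°); E°cell = −0.15 − (−0.44) = +0.29 V with n = 2.
Rearranging E = E° − (0.0592/n)·log Q gives log Q = 2(+0.29 − (+0.260))/0.0592 = 1.014.
The balanced reaction is Sn²⁺(aq) + Fe(s) → Sn(s) + Fe²⁺(aq), so Q = [Fe²⁺(aq)] / [Sn²⁺(aq)].
Isolating [Sn²⁺(aq)] in Q = 10^{1.014} yields log [Sn²⁺(aq)] = −0.784, i.e. 0.16 M.

0.16 M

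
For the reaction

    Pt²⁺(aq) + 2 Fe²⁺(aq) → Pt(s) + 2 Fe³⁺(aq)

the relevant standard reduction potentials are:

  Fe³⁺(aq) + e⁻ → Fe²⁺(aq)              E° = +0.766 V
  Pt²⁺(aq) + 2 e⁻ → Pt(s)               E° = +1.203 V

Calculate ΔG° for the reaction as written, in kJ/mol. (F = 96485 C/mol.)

−84.3 kJ/mol

In the reaction as written Pt²⁺(aq) is reduced, so the Pt²⁺/Pt couple is the cathode and Fe³⁺/Fe²⁺ is the anode.
E°cell = +1.203 − (+0.766) = +0.437 V; balancing electrons gives n = 2.
ΔG° = −nFE°cell = −(2)(96485)(+0.437) J/mol = −84.3 kJ/mol.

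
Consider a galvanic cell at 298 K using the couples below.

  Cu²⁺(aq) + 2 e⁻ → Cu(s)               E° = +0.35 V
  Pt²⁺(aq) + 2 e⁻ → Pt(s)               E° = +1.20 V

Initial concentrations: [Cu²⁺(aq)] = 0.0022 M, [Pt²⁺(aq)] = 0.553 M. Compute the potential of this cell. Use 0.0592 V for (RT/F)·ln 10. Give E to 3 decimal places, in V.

Pt²⁺/Pt is reduced (cathode, E° = +1.20 V) and Cu²⁺/Cu is oxidized (anode).
The standard potential is +1.20 − (+0.35) = +0.85 V and the balanced reaction transfers n = 2 electrons.
The balanced reaction is Pt²⁺(aq) + Cu(s) → Pt(s) + Cu²⁺(aq), so Q = [Cu²⁺(aq)] / [Pt²⁺(aq)] = 0.00398 and log Q = −2.400.
Applying E = E° − (RT ln10/nF)·log Q gives +0.85 − (0.0592/2)(−2.400) = +0.921 V.

+0.921 V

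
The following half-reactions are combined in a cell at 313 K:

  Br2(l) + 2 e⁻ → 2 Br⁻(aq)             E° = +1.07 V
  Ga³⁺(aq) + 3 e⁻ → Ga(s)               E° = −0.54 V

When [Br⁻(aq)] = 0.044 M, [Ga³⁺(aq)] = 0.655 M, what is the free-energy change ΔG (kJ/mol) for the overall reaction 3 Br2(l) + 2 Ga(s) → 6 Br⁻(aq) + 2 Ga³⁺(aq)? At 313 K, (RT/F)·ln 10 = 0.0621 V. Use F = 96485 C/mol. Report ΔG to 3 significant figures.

−983 kJ/mol

E°cell = +1.07 − (−0.54) = +1.61 V; the balanced reaction transfers n = 6 electrons.
Here Q = [Br⁻(aq)]^6·[Ga³⁺(aq)]^2 = 3.11×10^−9 (log Q = −8.507), giving E = +1.61 − (0.0621/6)·(−8.507) = +1.6980 V.
ΔG = −nFE = −(6)(96485)(+1.6980) J/mol = −983 kJ/mol.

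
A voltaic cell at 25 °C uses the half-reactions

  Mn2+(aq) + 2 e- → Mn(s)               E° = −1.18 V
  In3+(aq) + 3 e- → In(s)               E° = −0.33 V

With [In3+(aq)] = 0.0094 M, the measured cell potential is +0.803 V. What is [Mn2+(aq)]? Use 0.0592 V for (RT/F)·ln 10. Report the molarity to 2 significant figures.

In³⁺/In is the cathode (higher E°); E°cell = −0.33 − (−1.18) = +0.85 V with n = 6.
Since E = E° − (0.0592/n)·log Q, log Q = n(E° − E)/0.0592 = 4.764.
Balancing electrons gives 2 In3+(aq) + 3 Mn(s) → 2 In(s) + 3 Mn2+(aq); thus Q = [Mn2+(aq)]^3 / [In3+(aq)]^2.
Isolating [Mn2+(aq)] in Q = 10^{4.764} yields log [Mn2+(aq)] = 0.237, i.e. 1.7 M.

1.7 M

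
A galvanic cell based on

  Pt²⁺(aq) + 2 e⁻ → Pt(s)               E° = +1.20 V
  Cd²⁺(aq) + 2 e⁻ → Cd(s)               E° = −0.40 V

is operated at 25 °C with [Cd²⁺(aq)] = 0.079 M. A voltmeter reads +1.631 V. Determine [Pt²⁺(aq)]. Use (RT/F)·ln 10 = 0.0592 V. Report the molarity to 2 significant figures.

With Pt²⁺/Pt at the cathode and Cd²⁺/Cd at the anode, E°cell = +1.20 − (−0.40) = +1.60 V (n = 2).
From the Nernst equation, log Q = n(E° − E)/0.0592 = 2·(+1.60 − (+1.631))/0.0592 = −1.047.
For Pt²⁺(aq) + Cd(s) → Pt(s) + Cd²⁺(aq), the reaction quotient is Q = [Cd²⁺(aq)] / [Pt²⁺(aq)].
Solving for the unknown gives log [Pt²⁺(aq)] = −0.055, so [Pt²⁺(aq)] ≈ 0.88 M.

0.88 M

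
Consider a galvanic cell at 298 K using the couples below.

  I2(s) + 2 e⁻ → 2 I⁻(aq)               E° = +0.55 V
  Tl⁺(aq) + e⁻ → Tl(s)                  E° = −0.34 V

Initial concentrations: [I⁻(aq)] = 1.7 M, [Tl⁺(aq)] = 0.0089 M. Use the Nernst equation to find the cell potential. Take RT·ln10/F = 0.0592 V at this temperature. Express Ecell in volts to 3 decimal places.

Since E°(I₂/I⁻) > E°(Tl⁺/Tl), I₂/I⁻ serves as the cathode.
The standard potential is +0.55 − (−0.34) = +0.89 V and the balanced reaction transfers n = 2 electrons.
For the overall reaction I2(s) + 2 Tl(s) → 2 I⁻(aq) + 2 Tl⁺(aq), Q = [I⁻(aq)]^2·[Tl⁺(aq)]^2 = 0.000229, giving log Q = −3.640.
E = E° − (0.0592/n)·log Q = +0.89 − (0.0592/2)(−3.640) = +0.998 V.

+0.998 V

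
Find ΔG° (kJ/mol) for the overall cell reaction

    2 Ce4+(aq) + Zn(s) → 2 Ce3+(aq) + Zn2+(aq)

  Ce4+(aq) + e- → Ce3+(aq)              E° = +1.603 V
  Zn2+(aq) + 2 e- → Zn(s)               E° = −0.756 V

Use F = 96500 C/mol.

−455 kJ/mol

In the reaction as written Ce4+(aq) is reduced, so the Ce⁴⁺/Ce³⁺ couple is the cathode and Zn²⁺/Zn is the anode.
E°cell = +1.603 − (−0.756) = +2.359 V; balancing electrons gives n = 2.
ΔG° = −nFE°cell = −(2)(96500)(+2.359) J/mol = −455 kJ/mol.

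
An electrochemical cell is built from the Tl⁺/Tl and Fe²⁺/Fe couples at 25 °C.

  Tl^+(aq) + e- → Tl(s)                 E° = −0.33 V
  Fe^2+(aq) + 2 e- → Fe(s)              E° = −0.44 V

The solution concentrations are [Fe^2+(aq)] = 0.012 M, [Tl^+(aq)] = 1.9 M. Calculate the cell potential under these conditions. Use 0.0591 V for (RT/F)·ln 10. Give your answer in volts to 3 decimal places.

+0.183 V

Tl⁺/Tl is reduced (cathode, E° = −0.33 V) and Fe²⁺/Fe is oxidized (anode).
E°cell = E°cat − E°an = −0.33 − (−0.44) = +0.11 V; n = 2.
The balanced reaction is 2 Tl^+(aq) + Fe(s) → 2 Tl(s) + Fe^2+(aq), so Q = [Fe^2+(aq)] / [Tl^+(aq)]^2 = 0.00332 and log Q = −2.478.
Applying E = E° − (RT ln10/nF)·log Q gives +0.11 − (0.0591/2)(−2.478) = +0.183 V.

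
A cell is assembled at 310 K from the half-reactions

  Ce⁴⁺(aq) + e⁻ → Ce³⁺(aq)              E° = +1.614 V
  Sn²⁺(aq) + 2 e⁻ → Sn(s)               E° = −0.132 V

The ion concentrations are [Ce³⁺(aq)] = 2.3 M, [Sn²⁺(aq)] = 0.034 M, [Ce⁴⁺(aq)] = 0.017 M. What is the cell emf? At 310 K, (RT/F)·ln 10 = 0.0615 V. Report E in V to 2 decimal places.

Ce⁴⁺/Ce³⁺ is reduced (cathode, E° = +1.614 V) and Sn²⁺/Sn is oxidized (anode).
E°cell = +1.614 − (−0.132) = +1.746 V, with n = 2 electrons transferred.
For the overall reaction 2 Ce⁴⁺(aq) + Sn(s) → 2 Ce³⁺(aq) + Sn²⁺(aq), Q = ([Ce³⁺(aq)]^2·[Sn²⁺(aq)]) / [Ce⁴⁺(aq)]^2 = 622, giving log Q = 2.794.
By the Nernst equation, E = +1.746 − (0.0615/2)·(2.794) = +1.66 V.

+1.66 V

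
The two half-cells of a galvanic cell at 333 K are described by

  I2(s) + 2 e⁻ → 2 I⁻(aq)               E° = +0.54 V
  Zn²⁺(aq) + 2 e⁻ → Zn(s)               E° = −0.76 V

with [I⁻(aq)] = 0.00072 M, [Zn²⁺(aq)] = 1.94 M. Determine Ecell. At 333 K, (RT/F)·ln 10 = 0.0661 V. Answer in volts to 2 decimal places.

Since E°(I₂/I⁻) > E°(Zn²⁺/Zn), I₂/I⁻ serves as the cathode.
E°cell = E°cat − E°an = +0.54 − (−0.76) = +1.30 V; n = 2.
Balancing gives I2(s) + Zn(s) → 2 I⁻(aq) + Zn²⁺(aq); hence Q = [I⁻(aq)]^2·[Zn²⁺(aq)] = 1.01×10^−6 (log Q = −5.998).
Applying E = E° − (RT ln10/nF)·log Q gives +1.30 − (0.0661/2)(−5.998) = +1.50 V.

+1.50 V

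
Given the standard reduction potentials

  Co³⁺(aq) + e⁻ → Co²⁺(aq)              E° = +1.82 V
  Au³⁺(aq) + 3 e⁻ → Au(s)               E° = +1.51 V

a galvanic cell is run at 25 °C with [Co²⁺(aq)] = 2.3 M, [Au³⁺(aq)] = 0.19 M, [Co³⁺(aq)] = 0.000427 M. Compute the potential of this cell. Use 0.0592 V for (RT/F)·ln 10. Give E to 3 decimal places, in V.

Since E°(Co³⁺/Co²⁺) > E°(Au³⁺/Au), Co³⁺/Co²⁺ serves as the cathode.
E°cell = E°cat − E°an = +1.82 − (+1.51) = +0.31 V; n = 3.
The balanced reaction is 3 Co³⁺(aq) + Au(s) → 3 Co²⁺(aq) + Au³⁺(aq), so Q = ([Co²⁺(aq)]^3·[Au³⁺(aq)]) / [Co³⁺(aq)]^3 = 2.97×10^10 and log Q = 10.473.
Applying E = E° − (RT ln10/nF)·log Q gives +0.31 − (0.0592/3)(10.473) = +0.103 V.

+0.103 V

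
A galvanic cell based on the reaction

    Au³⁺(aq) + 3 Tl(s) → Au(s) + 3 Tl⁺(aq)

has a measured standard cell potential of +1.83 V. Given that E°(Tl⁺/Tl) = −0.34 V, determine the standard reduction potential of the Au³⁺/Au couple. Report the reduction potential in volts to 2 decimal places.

In the reaction as written the Au³⁺/Au couple is reduced (cathode) and Tl⁺/Tl is oxidized (anode), so E°cell = E°(Au³⁺/Au) − E°(Tl⁺/Tl).
E°(Au³⁺/Au) = E°cell + E°(anode) = +1.83 + (−0.34) = +1.49 V.

+1.49 V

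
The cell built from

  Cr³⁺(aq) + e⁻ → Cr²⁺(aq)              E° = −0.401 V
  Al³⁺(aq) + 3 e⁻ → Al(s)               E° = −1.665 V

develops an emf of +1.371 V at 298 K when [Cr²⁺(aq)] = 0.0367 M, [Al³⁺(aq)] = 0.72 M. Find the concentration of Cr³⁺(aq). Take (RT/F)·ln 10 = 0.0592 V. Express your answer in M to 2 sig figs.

2.1 M

The Cr³⁺/Cr²⁺ couple has the larger reduction potential, so it is the cathode: E°cell = −0.401 − (−1.665) = +1.264 V and n = 3.
Since E = E° − (0.0592/n)·log Q, log Q = n(E° − E)/0.0592 = −5.422.
For 3 Cr³⁺(aq) + Al(s) → 3 Cr²⁺(aq) + Al³⁺(aq), the reaction quotient is Q = ([Cr²⁺(aq)]^3·[Al³⁺(aq)]) / [Cr³⁺(aq)]^3.
Solving for the unknown gives log [Cr³⁺(aq)] = 0.324, so [Cr³⁺(aq)] ≈ 2.1 M.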